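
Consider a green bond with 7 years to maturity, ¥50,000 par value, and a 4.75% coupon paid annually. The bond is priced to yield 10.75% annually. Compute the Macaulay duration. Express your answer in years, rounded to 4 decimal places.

5.9254 years

Periodic yield y = 0.1075. Discount each cash flow and weight by its year:
  t   CF        PV=CF/(1+0.1075)^t    t·PV
  1     2,375.00     2,144.4695     2,144.4695
  2     2,375.00     1,936.3156     3,872.6312
  3     2,375.00     1,748.3662     5,245.0987
  4     2,375.00     1,578.6603     6,314.6410
  5     2,375.00     1,425.4269     7,127.1343
  6     2,375.00     1,287.0671     7,722.4029
  7    52,375.00    25,628.1874   179,397.3121
  Σ                 35,748.4931   211,823.6897
Price P = Σ PV = 35,748.4931.
Macaulay duration = Σ(t·PV) / P = 211,823.6897 / 35,748.4931 = 5.92539 years.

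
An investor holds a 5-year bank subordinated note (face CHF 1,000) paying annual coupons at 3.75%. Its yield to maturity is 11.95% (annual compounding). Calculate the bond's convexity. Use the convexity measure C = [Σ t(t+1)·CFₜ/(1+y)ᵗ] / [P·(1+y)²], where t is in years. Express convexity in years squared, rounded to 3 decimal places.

With y = 0.1195:
  t   CF        PV=CF/(1+0.1195)^t    t·PV        t(t+1)·PV
  1        37.50        33.4971        33.4971          66.9942
  2        37.50        29.9215        59.8430         179.5289
  3        37.50        26.7275        80.1826         320.7305
  4        37.50        23.8745        95.4981         477.4906
  5     1,037.50       590.0212     2,950.1060      17,700.6360
  Σ                    704.0418     3,219.1268      18,745.3802
P = 704.0418.
Convexity = Σ t(t+1)·PV / [P·(1+y)²] = 18,745.3802 / (704.0418 × 1.253280) = 21.24455.

21.245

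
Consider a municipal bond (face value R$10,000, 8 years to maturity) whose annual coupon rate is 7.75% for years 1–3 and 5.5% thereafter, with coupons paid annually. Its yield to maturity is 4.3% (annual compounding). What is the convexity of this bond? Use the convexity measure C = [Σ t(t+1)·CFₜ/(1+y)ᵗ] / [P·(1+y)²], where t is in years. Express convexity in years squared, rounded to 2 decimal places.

With y = 0.043:
  t   CF        PV=CF/(1+0.043)^t    t·PV        t(t+1)·PV
  1       775.00       743.0489       743.0489       1,486.0978
  2       775.00       712.4151     1,424.8301       4,274.4903
  3       775.00       683.0442     2,049.1325       8,196.5298
  4       550.00       464.7565     1,859.0259       9,295.1296
  5       550.00       445.5959     2,227.9793      13,367.8758
  6       550.00       427.2252     2,563.3511      17,943.4575
  7       550.00       409.6119     2,867.2831      22,938.2646
  8    10,550.00     7,533.1739    60,265.3911     542,388.5198
  Σ                 11,418.8714    74,000.0419     619,890.3652
P = 11,418.8714.
Convexity = Σ t(t+1)·PV / [P·(1+y)²] = 619,890.3652 / (11,418.8714 × 1.087849) = 49.90259.

49.90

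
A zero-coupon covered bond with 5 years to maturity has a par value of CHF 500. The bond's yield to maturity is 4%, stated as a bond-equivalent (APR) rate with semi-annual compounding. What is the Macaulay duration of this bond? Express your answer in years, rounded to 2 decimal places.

A zero-coupon bond has a single cash flow at maturity, so its Macaulay duration equals its maturity: 5 years.
(Equivalently: 10 semi-annual periods ÷ 2 = 5 years.)

5.00 years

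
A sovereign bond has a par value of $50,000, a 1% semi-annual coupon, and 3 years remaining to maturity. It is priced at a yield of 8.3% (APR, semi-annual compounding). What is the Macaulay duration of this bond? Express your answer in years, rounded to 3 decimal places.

2.958 years

Periodic yield y = 0.0415. Discount each cash flow and weight by its period:
  t   CF        PV=CF/(1+0.0415)^t    t·PV
  1       250.00       240.0384       240.0384
  2       250.00       230.4737       460.9475
  3       250.00       221.2902       663.8706
  4       250.00       212.4726       849.8904
  5       250.00       204.0063     1,020.0316
  6    50,250.00    39,371.3603   236,228.1619
  Σ                 40,479.6416   239,462.9404
Price P = Σ PV = 40,479.6416.
Macaulay duration = Σ(t·PV) / P = 239,462.9404 / 40,479.6416 = 5.91564 half-year periods.
In years: 5.91564 / 2 = 2.95782 years.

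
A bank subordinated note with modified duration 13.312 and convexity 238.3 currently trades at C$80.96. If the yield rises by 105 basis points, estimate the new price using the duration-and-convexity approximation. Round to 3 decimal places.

Duration effect: -D_mod·Δy = -13.312 × (+0.0105) = -0.139776
Convexity effect: ½·C·(Δy)² = 0.5 × 238.3 × (0.0105)² = +0.0131362875
ΔP/P ≈ -0.139776 + 0.0131362875 = -0.1266397125
New price ≈ 80.96 × (1 - 0.1266397125) = 70.707248876.

C$70.707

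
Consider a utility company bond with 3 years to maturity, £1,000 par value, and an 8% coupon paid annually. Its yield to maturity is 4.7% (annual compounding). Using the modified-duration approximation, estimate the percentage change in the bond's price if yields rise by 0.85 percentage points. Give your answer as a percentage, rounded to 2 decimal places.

-2.27%

Periodic yield y = 0.047. Modified duration first:
  t   CF        PV=CF/(1+0.047)^t    t·PV
  1        80.00        76.4088        76.4088
  2        80.00        72.9788       145.9576
  3     1,080.00       940.9872     2,822.9616
  Σ                  1,090.3748     3,045.3279
P = 1,090.3748; D_Mac = 2.79292 yrs; D_mod = 2.79292/(1+0.047) = 2.66754 yrs.
ΔP/P ≈ -D_mod · Δy = -2.66754 × (+0.0085) = -0.022674 = -2.2674%.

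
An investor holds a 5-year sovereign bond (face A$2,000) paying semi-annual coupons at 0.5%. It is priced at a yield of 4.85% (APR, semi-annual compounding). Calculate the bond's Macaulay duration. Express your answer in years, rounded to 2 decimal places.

Periodic yield y = 0.02425. Discount each cash flow and weight by its period:
  t   CF        PV=CF/(1+0.02425)^t    t·PV
  1         5.00         4.8816         4.8816
  2         5.00         4.7660         9.5321
  3         5.00         4.6532        13.9596
  4         5.00         4.5430        18.1721
  5         5.00         4.4355        22.1774
  6         5.00         4.3305        25.9828
  7         5.00         4.2279        29.5955
  8         5.00         4.1278        33.0227
  9         5.00         4.0301        36.2709
  10    2,005.00     1,577.8098    15,778.0981
  Σ                  1,617.8055    15,971.6928
Price P = Σ PV = 1,617.8055.
Macaulay duration = Σ(t·PV) / P = 15,971.6928 / 1,617.8055 = 9.87244 half-year periods.
In years: 9.87244 / 2 = 4.93622 years.

4.94 years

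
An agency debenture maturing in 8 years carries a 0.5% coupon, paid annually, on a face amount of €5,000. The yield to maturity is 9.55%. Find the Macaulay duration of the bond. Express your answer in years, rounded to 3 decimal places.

7.788 years

Periodic yield y = 0.0955. Discount each cash flow and weight by its year:
  t   CF        PV=CF/(1+0.0955)^t    t·PV
  1        25.00        22.8206        22.8206
  2        25.00        20.8312        41.6625
  3        25.00        19.0153        57.0459
  4        25.00        17.3576        69.4305
  5        25.00        15.8445        79.2224
  6        25.00        14.4632        86.7795
  7        25.00        13.2024        92.4169
  8     5,025.00     2,422.3507    19,378.8052
  Σ                  2,545.8856    19,828.1835
Price P = Σ PV = 2,545.8856.
Macaulay duration = Σ(t·PV) / P = 19,828.1835 / 2,545.8856 = 7.78832 years.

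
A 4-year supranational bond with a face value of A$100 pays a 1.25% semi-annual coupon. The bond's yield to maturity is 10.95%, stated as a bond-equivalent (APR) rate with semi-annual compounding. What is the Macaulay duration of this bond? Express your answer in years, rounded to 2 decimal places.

3.89 years

Periodic yield y = 0.05475. Discount each cash flow and weight by its period:
  t   CF        PV=CF/(1+0.05475)^t    t·PV
  1        0.625         0.5926         0.5926
  2        0.625         0.5618         1.1236
  3        0.625         0.5326         1.5979
  4        0.625         0.5050         2.0200
  5        0.625         0.4788         2.3939
  6        0.625         0.4539         2.7235
  7        0.625         0.4304         3.0125
  8      100.625        65.6916       525.5325
  Σ                     69.2466       538.9965
Price P = Σ PV = 69.2466.
Macaulay duration = Σ(t·PV) / P = 538.9965 / 69.2466 = 7.78372 half-year periods.
In years: 7.78372 / 2 = 3.89186 years.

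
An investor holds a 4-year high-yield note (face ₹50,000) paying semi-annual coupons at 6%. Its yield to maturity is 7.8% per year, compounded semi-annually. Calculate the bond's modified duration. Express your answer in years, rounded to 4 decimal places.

3.4653 years

Periodic yield y = 0.039. First find Macaulay duration:
  t   CF        PV=CF/(1+0.039)^t    t·PV
  1     1,500.00     1,443.6959     1,443.6959
  2     1,500.00     1,389.5052     2,779.0103
  3     1,500.00     1,337.3486     4,012.0457
  4     1,500.00     1,287.1497     5,148.5989
  5     1,500.00     1,238.8352     6,194.1758
  6     1,500.00     1,192.3341     7,154.0047
  7     1,500.00     1,147.5786     8,033.0499
  8    51,500.00    37,921.2678   303,370.1425
  Σ                 46,957.7150   338,134.7237
P = 46,957.7150; Macaulay duration = 338,134.7237 / 46,957.7150 = 7.20083 half-year periods = 3.60042 years.
Modified duration = D_Mac / (1 + y) = 3.60042 / 1.039 = 3.46527 years.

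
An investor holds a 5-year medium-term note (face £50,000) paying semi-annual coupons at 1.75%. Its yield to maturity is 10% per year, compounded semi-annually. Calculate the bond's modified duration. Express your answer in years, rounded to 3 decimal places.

Periodic yield y = 0.05. First find Macaulay duration:
  t   CF        PV=CF/(1+0.05)^t    t·PV
  1       437.50       416.6667       416.6667
  2       437.50       396.8254       793.6508
  3       437.50       377.9289     1,133.7868
  4       437.50       359.9323     1,439.7293
  5       437.50       342.7927     1,713.9635
  6       437.50       326.4692     1,958.8154
  7       437.50       310.9231     2,176.4616
  8       437.50       296.1172     2,368.9378
  9       437.50       282.0164     2,538.1476
  10   50,437.50    30,964.2497   309,642.4973
  Σ                 34,073.9217   324,182.6567
P = 34,073.9217; Macaulay duration = 324,182.6567 / 34,073.9217 = 9.51410 half-year periods = 4.75705 years.
Modified duration = D_Mac / (1 + y) = 4.75705 / 1.05 = 4.53052 years.

4.531 years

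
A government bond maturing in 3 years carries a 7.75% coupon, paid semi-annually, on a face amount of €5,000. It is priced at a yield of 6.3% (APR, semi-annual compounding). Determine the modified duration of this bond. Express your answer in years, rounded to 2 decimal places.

2.66 years

Periodic yield y = 0.0315. First find Macaulay duration:
  t   CF        PV=CF/(1+0.0315)^t    t·PV
  1       193.75       187.8333       187.8333
  2       193.75       182.0972       364.1944
  3       193.75       176.5363       529.6089
  4       193.75       171.1452       684.5809
  5       193.75       165.9188       829.5939
  6     5,193.75     4,311.8699    25,871.2193
  Σ                  5,195.4006    28,467.0306
P = 5,195.4006; Macaulay duration = 28,467.0306 / 5,195.4006 = 5.47928 half-year periods = 2.73964 years.
Modified duration = D_Mac / (1 + y) = 2.73964 / 1.0315 = 2.65597 years.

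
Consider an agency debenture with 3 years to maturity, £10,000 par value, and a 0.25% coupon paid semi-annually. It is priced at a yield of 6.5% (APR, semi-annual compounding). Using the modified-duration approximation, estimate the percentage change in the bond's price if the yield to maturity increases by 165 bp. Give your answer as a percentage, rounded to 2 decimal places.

Periodic yield y = 0.0325. Modified duration first:
  t   CF        PV=CF/(1+0.0325)^t    t·PV
  1        12.50        12.1065        12.1065
  2        12.50        11.7255        23.4509
  3        12.50        11.3564        34.0691
  4        12.50        10.9989        43.9957
  5        12.50        10.6527        53.2635
  6    10,012.50     8,264.2257    49,585.3539
  Σ                  8,321.0656    49,752.2397
P = 8,321.0656; D_Mac = 5.97907 half-year periods = 2.98954 yrs; D_mod = 2.98954/(1+0.0325) = 2.89543 yrs.
ΔP/P ≈ -D_mod · Δy = -2.89543 × (+0.0165) = -0.047775 = -4.7775%.

-4.78%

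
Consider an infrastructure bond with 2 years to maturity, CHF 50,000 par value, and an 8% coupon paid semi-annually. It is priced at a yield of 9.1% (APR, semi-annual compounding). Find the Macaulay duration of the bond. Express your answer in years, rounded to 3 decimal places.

1.886 years

Periodic yield y = 0.0455. Discount each cash flow and weight by its period:
  t   CF        PV=CF/(1+0.0455)^t    t·PV
  1     2,000.00     1,912.9603     1,912.9603
  2     2,000.00     1,829.7086     3,659.4171
  3     2,000.00     1,750.0799     5,250.2398
  4    52,000.00    43,521.8347   174,087.3388
  Σ                 49,014.5835   184,909.9560
Price P = Σ PV = 49,014.5835.
Macaulay duration = Σ(t·PV) / P = 184,909.9560 / 49,014.5835 = 3.77255 half-year periods.
In years: 3.77255 / 2 = 1.88627 years.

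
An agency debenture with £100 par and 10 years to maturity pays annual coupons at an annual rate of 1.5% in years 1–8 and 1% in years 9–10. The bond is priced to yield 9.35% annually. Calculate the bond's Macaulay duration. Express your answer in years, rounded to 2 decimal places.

Periodic yield y = 0.0935. Discount each cash flow and weight by its year:
  t   CF        PV=CF/(1+0.0935)^t    t·PV
  1         1.50         1.3717         1.3717
  2         1.50         1.2545         2.5089
  3         1.50         1.1472         3.4416
  4         1.50         1.0491         4.1964
  5         1.50         0.9594         4.7970
  6         1.50         0.8774         5.2642
  7         1.50         0.8023         5.6164
  8         1.50         0.7337         5.8699
  9         1.00         0.4473         4.0260
  10      101.00        41.3174       413.1745
  Σ                     49.9601       450.2665
Price P = Σ PV = 49.9601.
Macaulay duration = Σ(t·PV) / P = 450.2665 / 49.9601 = 9.01252 years.

9.01 years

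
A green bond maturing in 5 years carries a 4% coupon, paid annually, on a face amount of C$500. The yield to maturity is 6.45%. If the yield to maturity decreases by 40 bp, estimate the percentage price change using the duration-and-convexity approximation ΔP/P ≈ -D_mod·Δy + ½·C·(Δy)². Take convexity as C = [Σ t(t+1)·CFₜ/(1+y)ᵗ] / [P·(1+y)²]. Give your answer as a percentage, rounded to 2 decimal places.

+1.75%

With y = 0.0645:
  t   CF        PV=CF/(1+0.0645)^t    t·PV        t(t+1)·PV
  1        20.00        18.7882        18.7882          37.5763
  2        20.00        17.6498        35.2995         105.8985
  3        20.00        16.5803        49.7410         198.9639
  4        20.00        15.5757        62.3028         311.5138
  5       520.00       380.4302     1,902.1511      11,412.9068
  Σ                    449.0242     2,068.2825      12,066.8593
P = 449.0242; D_Mac = 4.60617 yrs; D_mod = 4.32708 yrs; C = 23.71555.
Duration effect: -4.32708 × (-0.004) = +0.017308
Convexity effect: 0.5 × 23.71555 × (-0.004)² = +0.0001897
ΔP/P ≈ +0.017308 + 0.0001897 = +0.017498 = +1.7498%.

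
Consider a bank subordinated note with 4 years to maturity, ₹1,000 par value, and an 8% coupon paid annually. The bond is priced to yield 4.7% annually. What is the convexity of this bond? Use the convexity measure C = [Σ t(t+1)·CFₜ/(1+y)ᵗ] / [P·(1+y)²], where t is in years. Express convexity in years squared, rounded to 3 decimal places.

15.833

With y = 0.047:
  t   CF        PV=CF/(1+0.047)^t    t·PV        t(t+1)·PV
  1        80.00        76.4088        76.4088         152.8176
  2        80.00        72.9788       145.9576         437.8727
  3        80.00        69.7028       209.1083         836.4331
  4     1,080.00       898.7461     3,594.9845      17,974.9224
  Σ                  1,117.8364     4,026.4591      19,402.0457
P = 1,117.8364.
Convexity = Σ t(t+1)·PV / [P·(1+y)²] = 19,402.0457 / (1,117.8364 × 1.096209) = 15.83346.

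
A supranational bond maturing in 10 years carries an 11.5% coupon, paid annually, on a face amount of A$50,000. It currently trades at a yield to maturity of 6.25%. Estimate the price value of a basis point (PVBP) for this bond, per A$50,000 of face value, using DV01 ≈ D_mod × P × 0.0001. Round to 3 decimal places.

Periodic yield y = 0.0625.
  t   CF        PV=CF/(1+0.0625)^t    t·PV
  1     5,750.00     5,411.7647     5,411.7647
  2     5,750.00     5,093.4256    10,186.8512
  3     5,750.00     4,793.8123    14,381.4370
  4     5,750.00     4,511.8234    18,047.2935
  5     5,750.00     4,246.4220    21,232.1100
  6     5,750.00     3,996.6325    23,979.7948
  7     5,750.00     3,761.5364    26,330.7551
  8     5,750.00     3,540.2696    28,322.1567
  9     5,750.00     3,332.0184    29,988.1660
  10   55,750.00    30,405.7335   304,057.3349
  Σ                 69,093.4384   481,937.6639
P = 69,093.4384; D_Mac = 6.97516 yrs; D_mod = 6.56485 yrs.
DV01 ≈ 6.56485 × 69,093.4384 × 0.0001 = 45.358839.

A$45.359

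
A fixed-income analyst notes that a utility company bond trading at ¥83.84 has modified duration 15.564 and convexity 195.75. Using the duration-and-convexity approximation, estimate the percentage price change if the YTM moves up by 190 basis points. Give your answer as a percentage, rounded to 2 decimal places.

-26.04%

Duration effect: -D_mod·Δy = -15.564 × (+0.019) = -0.295716
Convexity effect: ½·C·(Δy)² = 0.5 × 195.75 × (0.019)² = +0.035332875
ΔP/P ≈ -0.295716 + 0.035332875 = -0.260383125
= -26.0383125%.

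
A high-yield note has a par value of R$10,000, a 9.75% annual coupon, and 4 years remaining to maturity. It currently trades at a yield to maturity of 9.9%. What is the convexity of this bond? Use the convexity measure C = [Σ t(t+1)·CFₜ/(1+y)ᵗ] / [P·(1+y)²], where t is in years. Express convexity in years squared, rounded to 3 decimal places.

With y = 0.099:
  t   CF        PV=CF/(1+0.099)^t    t·PV        t(t+1)·PV
  1       975.00       887.1702       887.1702       1,774.3403
  2       975.00       807.2522     1,614.5044       4,843.5131
  3       975.00       734.5334     2,203.6001       8,814.4006
  4    10,975.00     7,523.3932    30,093.5727     150,467.8637
  Σ                  9,952.3489    34,798.8474     165,900.1177
P = 9,952.3489.
Convexity = Σ t(t+1)·PV / [P·(1+y)²] = 165,900.1177 / (9,952.3489 × 1.207801) = 13.80148.

13.801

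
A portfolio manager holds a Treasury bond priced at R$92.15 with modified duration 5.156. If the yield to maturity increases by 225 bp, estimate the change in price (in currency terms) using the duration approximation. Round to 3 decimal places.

-R$10.690

Duration approximation: ΔP/P ≈ -D_mod · Δy = -5.156 × (+0.0225) = -0.116010.
ΔP ≈ 92.15 × (-0.116010) = -10.6903215.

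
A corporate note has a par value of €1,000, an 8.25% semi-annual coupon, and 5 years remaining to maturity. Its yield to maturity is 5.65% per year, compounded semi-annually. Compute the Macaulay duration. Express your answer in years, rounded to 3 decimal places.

4.245 years

Periodic yield y = 0.02825. Discount each cash flow and weight by its period:
  t   CF        PV=CF/(1+0.02825)^t    t·PV
  1        41.25        40.1167        40.1167
  2        41.25        39.0145        78.0291
  3        41.25        37.9427       113.8280
  4        41.25        36.9002       147.6009
  5        41.25        35.8864       179.4322
  6        41.25        34.9005       209.4030
  7        41.25        33.9416       237.5915
  8        41.25        33.0091       264.0731
  9        41.25        32.1023       288.9203
  10    1,041.25       788.0755     7,880.7551
  Σ                  1,111.8896     9,439.7499
Price P = Σ PV = 1,111.8896.
Macaulay duration = Σ(t·PV) / P = 9,439.7499 / 1,111.8896 = 8.48983 half-year periods.
In years: 8.48983 / 2 = 4.24491 years.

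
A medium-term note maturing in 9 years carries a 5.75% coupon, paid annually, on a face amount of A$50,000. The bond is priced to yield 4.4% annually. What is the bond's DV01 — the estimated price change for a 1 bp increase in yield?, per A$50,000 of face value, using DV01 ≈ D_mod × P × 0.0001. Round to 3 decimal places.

Periodic yield y = 0.044.
  t   CF        PV=CF/(1+0.044)^t    t·PV
  1     2,875.00     2,753.8314     2,753.8314
  2     2,875.00     2,637.7696     5,275.5391
  3     2,875.00     2,526.5992     7,579.7976
  4     2,875.00     2,420.1142     9,680.4567
  5     2,875.00     2,318.1170    11,590.5851
  6     2,875.00     2,220.4186    13,322.5116
  7     2,875.00     2,126.8377    14,887.8642
  8     2,875.00     2,037.2009    16,297.6072
  9    52,875.00    35,887.7220   322,989.4983
  Σ                 54,928.6106   404,377.6912
P = 54,928.6106; D_Mac = 7.36188 yrs; D_mod = 7.05161 yrs.
DV01 ≈ 7.05161 × 54,928.6106 × 0.0001 = 38.733495.

A$38.733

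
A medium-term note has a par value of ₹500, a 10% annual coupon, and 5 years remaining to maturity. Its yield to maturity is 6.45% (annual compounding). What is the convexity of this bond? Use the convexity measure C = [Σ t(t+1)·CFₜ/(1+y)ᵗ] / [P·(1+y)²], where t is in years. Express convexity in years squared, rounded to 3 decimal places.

With y = 0.0645:
  t   CF        PV=CF/(1+0.0645)^t    t·PV        t(t+1)·PV
  1        50.00        46.9704        46.9704          93.9408
  2        50.00        44.1244        88.2488         264.7463
  3        50.00        41.4508       124.3524         497.4097
  4        50.00        38.9392       155.7569         778.7846
  5       550.00       402.3781     2,011.8906      12,071.3437
  Σ                    573.8630     2,427.2191      13,706.2251
P = 573.8630.
Convexity = Σ t(t+1)·PV / [P·(1+y)²] = 13,706.2251 / (573.8630 × 1.133160) = 21.07746.

21.077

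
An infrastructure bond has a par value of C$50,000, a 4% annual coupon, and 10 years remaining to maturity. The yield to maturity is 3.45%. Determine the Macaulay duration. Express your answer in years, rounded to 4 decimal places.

8.4760 years

Periodic yield y = 0.0345. Discount each cash flow and weight by its year:
  t   CF        PV=CF/(1+0.0345)^t    t·PV
  1     2,000.00     1,933.3011     1,933.3011
  2     2,000.00     1,868.8266     3,737.6532
  3     2,000.00     1,806.5023     5,419.5068
  4     2,000.00     1,746.2564     6,985.0257
  5     2,000.00     1,688.0197     8,440.0987
  6     2,000.00     1,631.7252     9,790.3513
  7     2,000.00     1,577.3081    11,041.1566
  8     2,000.00     1,524.7057    12,197.6459
  9     2,000.00     1,473.8577    13,264.7189
  10   52,000.00    37,042.3383   370,423.3829
  Σ                 52,292.8411   443,232.8411
Price P = Σ PV = 52,292.8411.
Macaulay duration = Σ(t·PV) / P = 443,232.8411 / 52,292.8411 = 8.47598 years.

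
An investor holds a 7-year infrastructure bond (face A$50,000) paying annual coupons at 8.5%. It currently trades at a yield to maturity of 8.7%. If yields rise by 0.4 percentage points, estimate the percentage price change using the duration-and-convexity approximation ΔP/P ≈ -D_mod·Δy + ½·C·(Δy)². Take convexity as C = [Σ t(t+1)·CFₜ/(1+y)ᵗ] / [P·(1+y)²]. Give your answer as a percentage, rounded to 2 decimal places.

With y = 0.087:
  t   CF        PV=CF/(1+0.087)^t    t·PV        t(t+1)·PV
  1     4,250.00     3,909.8436     3,909.8436       7,819.6872
  2     4,250.00     3,596.9122     7,193.8245      21,581.4734
  3     4,250.00     3,309.0269     9,927.0807      39,708.3228
  4     4,250.00     3,044.1830    12,176.7319      60,883.6596
  5     4,250.00     2,800.5363    14,002.6816      84,016.0896
  6     4,250.00     2,576.3904    15,458.3422     108,208.3951
  7    54,250.00    30,254.7058   211,782.9405   1,694,263.5238
  Σ                 49,491.5982   274,451.4450   2,016,481.1517
P = 49,491.5982; D_Mac = 5.54541 yrs; D_mod = 5.10158 yrs; C = 34.48289.
Duration effect: -5.10158 × (+0.004) = -0.020406
Convexity effect: 0.5 × 34.48289 × (0.004)² = +0.0002759
ΔP/P ≈ -0.020406 + 0.0002759 = -0.020130 = -2.0130%.

-2.01%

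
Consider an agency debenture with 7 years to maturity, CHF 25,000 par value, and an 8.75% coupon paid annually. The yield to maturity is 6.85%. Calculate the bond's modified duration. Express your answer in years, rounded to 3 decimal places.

5.238 years

Periodic yield y = 0.0685. First find Macaulay duration:
  t   CF        PV=CF/(1+0.0685)^t    t·PV
  1     2,187.50     2,047.2625     2,047.2625
  2     2,187.50     1,916.0155     3,832.0309
  3     2,187.50     1,793.1825     5,379.5474
  4     2,187.50     1,678.2241     6,712.8964
  5     2,187.50     1,570.6356     7,853.1779
  6     2,187.50     1,469.9444     8,819.6663
  7    27,187.50    17,098.0896   119,686.6273
  Σ                 27,573.3541   154,331.2087
P = 27,573.3541; Macaulay duration = 154,331.2087 / 27,573.3541 = 5.59711 years.
Modified duration = D_Mac / (1 + y) = 5.59711 / 1.0685 = 5.23829 years.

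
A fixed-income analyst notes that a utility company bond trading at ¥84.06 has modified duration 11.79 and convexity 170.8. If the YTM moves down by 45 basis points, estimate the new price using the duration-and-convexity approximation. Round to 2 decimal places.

Duration effect: -D_mod·Δy = -11.79 × (-0.0045) = +0.053055
Convexity effect: ½·C·(Δy)² = 0.5 × 170.8 × (-0.0045)² = +0.00172935
ΔP/P ≈ +0.053055 + 0.00172935 = +0.05478435
New price ≈ 84.06 × (1 + 0.05478435) = 88.665172461.

¥88.67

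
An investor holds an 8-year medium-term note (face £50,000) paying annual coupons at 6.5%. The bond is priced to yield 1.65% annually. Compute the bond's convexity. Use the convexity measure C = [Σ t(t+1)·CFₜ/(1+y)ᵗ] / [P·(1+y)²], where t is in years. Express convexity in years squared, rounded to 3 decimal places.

With y = 0.0165:
  t   CF        PV=CF/(1+0.0165)^t    t·PV        t(t+1)·PV
  1     3,250.00     3,197.2455     3,197.2455       6,394.4909
  2     3,250.00     3,145.3472     6,290.6944      18,872.0833
  3     3,250.00     3,094.2914     9,282.8742      37,131.4970
  4     3,250.00     3,044.0644    12,176.2574      60,881.2870
  5     3,250.00     2,994.6526    14,973.2629      89,839.5775
  6     3,250.00     2,946.0429    17,676.2573     123,733.8008
  7     3,250.00     2,898.2222    20,287.5555     162,300.4437
  8    53,250.00    46,715.4513   373,723.6100   3,363,512.4902
  Σ                 68,035.3174   457,607.7572   3,862,665.6704
P = 68,035.3174.
Convexity = Σ t(t+1)·PV / [P·(1+y)²] = 3,862,665.6704 / (68,035.3174 × 1.033272) = 54.94623.

54.946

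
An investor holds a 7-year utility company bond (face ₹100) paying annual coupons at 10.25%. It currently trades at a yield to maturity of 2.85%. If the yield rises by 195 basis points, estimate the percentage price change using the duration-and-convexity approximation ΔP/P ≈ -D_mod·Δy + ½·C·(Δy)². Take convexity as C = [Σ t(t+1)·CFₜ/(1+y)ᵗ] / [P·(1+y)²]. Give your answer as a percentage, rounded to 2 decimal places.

-9.94%

With y = 0.0285:
  t   CF        PV=CF/(1+0.0285)^t    t·PV        t(t+1)·PV
  1        10.25         9.9660         9.9660          19.9319
  2        10.25         9.6898        19.3796          58.1389
  3        10.25         9.4213        28.2639         113.0556
  4        10.25         9.1602        36.6409         183.2047
  5        10.25         8.9064        44.5320         267.1921
  6        10.25         8.6596        51.9576         363.7034
  7       110.25        90.5625       633.9377       5,071.5014
  Σ                    146.3659       824.6778       6,076.7281
P = 146.3659; D_Mac = 5.63436 yrs; D_mod = 5.47823 yrs; C = 39.24835.
Duration effect: -5.47823 × (+0.0195) = -0.106825
Convexity effect: 0.5 × 39.24835 × (0.0195)² = +0.0074621
ΔP/P ≈ -0.106825 + 0.0074621 = -0.099363 = -9.9363%.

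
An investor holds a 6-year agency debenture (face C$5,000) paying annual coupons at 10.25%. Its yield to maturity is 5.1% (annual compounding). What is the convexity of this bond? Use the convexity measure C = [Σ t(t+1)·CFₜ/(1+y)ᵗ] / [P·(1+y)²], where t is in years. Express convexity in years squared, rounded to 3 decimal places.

With y = 0.051:
  t   CF        PV=CF/(1+0.051)^t    t·PV        t(t+1)·PV
  1       512.50       487.6308       487.6308         975.2617
  2       512.50       463.9684       927.9369       2,783.8106
  3       512.50       441.4543     1,324.3628       5,297.4512
  4       512.50       420.0326     1,680.1304       8,400.6521
  5       512.50       399.6504     1,998.2522      11,989.5130
  6     5,512.50     4,090.0847    24,540.5085     171,783.5592
  Σ                  6,302.8213    30,958.8216     201,230.2479
P = 6,302.8213.
Convexity = Σ t(t+1)·PV / [P·(1+y)²] = 201,230.2479 / (6,302.8213 × 1.104601) = 28.90366.

28.904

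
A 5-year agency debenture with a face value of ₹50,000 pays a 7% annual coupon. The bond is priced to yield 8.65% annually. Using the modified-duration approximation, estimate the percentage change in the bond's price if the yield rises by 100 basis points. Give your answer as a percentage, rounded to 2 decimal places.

-4.02%

Periodic yield y = 0.0865. Modified duration first:
  t   CF        PV=CF/(1+0.0865)^t    t·PV
  1     3,500.00     3,221.3530     3,221.3530
  2     3,500.00     2,964.8900     5,929.7800
  3     3,500.00     2,728.8449     8,186.5347
  4     3,500.00     2,511.5922    10,046.3687
  5    53,500.00    35,335.0027   176,675.0135
  Σ                 46,761.6827   204,059.0498
P = 46,761.6827; D_Mac = 4.36381 yrs; D_mod = 4.36381/(1+0.0865) = 4.01639 yrs.
ΔP/P ≈ -D_mod · Δy = -4.01639 × (+0.01) = -0.040164 = -4.0164%.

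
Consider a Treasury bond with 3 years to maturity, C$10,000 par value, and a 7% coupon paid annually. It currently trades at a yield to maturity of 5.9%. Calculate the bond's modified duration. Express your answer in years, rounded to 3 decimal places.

Periodic yield y = 0.059. First find Macaulay duration:
  t   CF        PV=CF/(1+0.059)^t    t·PV
  1       700.00       661.0009       661.0009
  2       700.00       624.1746     1,248.3493
  3    10,700.00     9,009.4006    27,028.2018
  Σ                 10,294.5762    28,937.5520
P = 10,294.5762; Macaulay duration = 28,937.5520 / 10,294.5762 = 2.81095 years.
Modified duration = D_Mac / (1 + y) = 2.81095 / 1.059 = 2.65434 years.

2.654 years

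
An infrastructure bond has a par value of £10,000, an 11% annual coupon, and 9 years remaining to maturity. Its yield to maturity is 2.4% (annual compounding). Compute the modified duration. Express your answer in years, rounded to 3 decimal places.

6.671 years

Periodic yield y = 0.024. First find Macaulay duration:
  t   CF        PV=CF/(1+0.024)^t    t·PV
  1     1,100.00     1,074.2188     1,074.2188
  2     1,100.00     1,049.0417     2,098.0835
  3     1,100.00     1,024.4548     3,073.3645
  4     1,100.00     1,000.4442     4,001.7767
  5     1,100.00       976.9963     4,884.9813
  6     1,100.00       954.0979     5,724.5875
  7     1,100.00       931.7362     6,522.1537
  8     1,100.00       909.8987     7,279.1894
  9    11,100.00     8,966.5086    80,698.5773
  Σ                 16,887.3972   115,356.9326
P = 16,887.3972; Macaulay duration = 115,356.9326 / 16,887.3972 = 6.83095 years.
Modified duration = D_Mac / (1 + y) = 6.83095 / 1.024 = 6.67085 years.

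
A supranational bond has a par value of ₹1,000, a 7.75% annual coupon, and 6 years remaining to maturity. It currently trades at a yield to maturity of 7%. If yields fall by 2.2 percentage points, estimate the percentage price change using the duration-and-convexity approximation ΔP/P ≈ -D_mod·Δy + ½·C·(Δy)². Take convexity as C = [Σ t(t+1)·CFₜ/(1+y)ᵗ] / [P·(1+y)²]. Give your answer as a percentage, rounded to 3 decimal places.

With y = 0.07:
  t   CF        PV=CF/(1+0.07)^t    t·PV        t(t+1)·PV
  1        77.50        72.4299        72.4299         144.8598
  2        77.50        67.6915       135.3830         406.1490
  3        77.50        63.2631       189.7893         759.1570
  4        77.50        59.1244       236.4975       1,182.4876
  5        77.50        55.2564       276.2821       1,657.6929
  6     1,077.50       717.9837     4,307.9025      30,155.3173
  Σ                  1,035.7490     5,218.2843      34,305.6636
P = 1,035.7490; D_Mac = 5.03817 yrs; D_mod = 4.70857 yrs; C = 28.92969.
Duration effect: -4.70857 × (-0.022) = +0.103589
Convexity effect: 0.5 × 28.92969 × (-0.022)² = +0.0070010
ΔP/P ≈ +0.103589 + 0.0070010 = +0.110590 = +11.0590%.

+11.059%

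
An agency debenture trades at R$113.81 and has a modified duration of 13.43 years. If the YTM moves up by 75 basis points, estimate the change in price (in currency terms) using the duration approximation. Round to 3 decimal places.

-R$11.464

Duration approximation: ΔP/P ≈ -D_mod · Δy = -13.43 × (+0.0075) = -0.100725.
ΔP ≈ 113.81 × (-0.100725) = -11.46351225.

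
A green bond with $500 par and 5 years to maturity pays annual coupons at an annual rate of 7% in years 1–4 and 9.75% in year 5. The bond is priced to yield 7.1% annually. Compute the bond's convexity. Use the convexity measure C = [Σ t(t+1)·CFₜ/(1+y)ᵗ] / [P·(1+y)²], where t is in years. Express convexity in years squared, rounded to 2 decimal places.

21.99

With y = 0.071:
  t   CF        PV=CF/(1+0.071)^t    t·PV        t(t+1)·PV
  1        35.00        32.6797        32.6797          65.3595
  2        35.00        30.5133        61.0266         183.0798
  3        35.00        28.4905        85.4714         341.8857
  4        35.00        26.6017       106.4070         532.0349
  5       548.75       389.4280     1,947.1400      11,682.8401
  Σ                    507.7133     2,232.7248      12,805.2000
P = 507.7133.
Convexity = Σ t(t+1)·PV / [P·(1+y)²] = 12,805.2000 / (507.7133 × 1.147041) = 21.98816.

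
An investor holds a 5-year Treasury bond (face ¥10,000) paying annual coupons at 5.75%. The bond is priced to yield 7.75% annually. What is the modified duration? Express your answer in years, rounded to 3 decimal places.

4.139 years

Periodic yield y = 0.0775. First find Macaulay duration:
  t   CF        PV=CF/(1+0.0775)^t    t·PV
  1       575.00       533.6427       533.6427
  2       575.00       495.2600       990.5201
  3       575.00       459.6381     1,378.9143
  4       575.00       426.5783     1,706.3131
  5    10,575.00     7,281.0495    36,405.2474
  Σ                  9,196.1686    41,014.6375
P = 9,196.1686; Macaulay duration = 41,014.6375 / 9,196.1686 = 4.45997 years.
Modified duration = D_Mac / (1 + y) = 4.45997 / 1.0775 = 4.13918 years.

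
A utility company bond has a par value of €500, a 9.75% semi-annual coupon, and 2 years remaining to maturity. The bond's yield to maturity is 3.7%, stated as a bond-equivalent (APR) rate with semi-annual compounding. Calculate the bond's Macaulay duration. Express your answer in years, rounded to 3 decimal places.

1.873 years

Periodic yield y = 0.0185. Discount each cash flow and weight by its period:
  t   CF        PV=CF/(1+0.0185)^t    t·PV
  1       24.375        23.9323        23.9323
  2       24.375        23.4975        46.9951
  3       24.375        23.0707        69.2122
  4      524.375       487.3016     1,949.2064
  Σ                    557.8022     2,089.3460
Price P = Σ PV = 557.8022.
Macaulay duration = Σ(t·PV) / P = 2,089.3460 / 557.8022 = 3.74568 half-year periods.
In years: 3.74568 / 2 = 1.87284 years.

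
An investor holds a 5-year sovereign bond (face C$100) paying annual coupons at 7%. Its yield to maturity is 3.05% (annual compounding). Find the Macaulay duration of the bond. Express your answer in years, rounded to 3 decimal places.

4.441 years

Periodic yield y = 0.0305. Discount each cash flow and weight by its year:
  t   CF        PV=CF/(1+0.0305)^t    t·PV
  1         7.00         6.7928         6.7928
  2         7.00         6.5918        13.1835
  3         7.00         6.3967        19.1900
  4         7.00         6.2073        24.8294
  5       107.00        92.0754       460.3772
  Σ                    118.0640       524.3730
Price P = Σ PV = 118.0640.
Macaulay duration = Σ(t·PV) / P = 524.3730 / 118.0640 = 4.44143 years.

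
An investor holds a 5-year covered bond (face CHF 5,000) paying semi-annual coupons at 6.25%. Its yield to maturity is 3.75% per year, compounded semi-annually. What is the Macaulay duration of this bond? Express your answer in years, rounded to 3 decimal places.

4.409 years

Periodic yield y = 0.01875. Discount each cash flow and weight by its period:
  t   CF        PV=CF/(1+0.01875)^t    t·PV
  1       156.25       153.3742       153.3742
  2       156.25       150.5514       301.1028
  3       156.25       147.7805       443.3415
  4       156.25       145.0606       580.2425
  5       156.25       142.3908       711.9540
  6       156.25       139.7701       838.6206
  7       156.25       137.1977       960.3836
  8       156.25       134.6725     1,077.3803
  9       156.25       132.1939     1,189.7451
  10    5,156.25     4,282.1093    42,821.0930
  Σ                  5,565.1011    49,077.2377
Price P = Σ PV = 5,565.1011.
Macaulay duration = Σ(t·PV) / P = 49,077.2377 / 5,565.1011 = 8.81875 half-year periods.
In years: 8.81875 / 2 = 4.40938 years.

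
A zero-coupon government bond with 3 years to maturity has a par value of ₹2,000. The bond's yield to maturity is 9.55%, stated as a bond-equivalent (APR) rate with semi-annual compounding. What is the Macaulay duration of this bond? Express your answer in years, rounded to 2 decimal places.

A zero-coupon bond has a single cash flow at maturity, so its Macaulay duration equals its maturity: 3 years.
(Equivalently: 6 semi-annual periods ÷ 2 = 3 years.)

3.00 years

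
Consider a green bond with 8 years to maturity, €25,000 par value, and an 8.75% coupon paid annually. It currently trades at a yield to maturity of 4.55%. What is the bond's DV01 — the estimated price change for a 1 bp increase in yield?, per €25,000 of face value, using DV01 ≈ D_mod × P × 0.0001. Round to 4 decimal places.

€19.2768

Periodic yield y = 0.0455.
  t   CF        PV=CF/(1+0.0455)^t    t·PV
  1     2,187.50     2,092.3003     2,092.3003
  2     2,187.50     2,001.2437     4,002.4875
  3     2,187.50     1,914.1499     5,742.4498
  4     2,187.50     1,830.8464     7,323.3856
  5     2,187.50     1,751.1683     8,755.8413
  6     2,187.50     1,674.9577    10,049.7461
  7     2,187.50     1,602.0638    11,214.4465
  8    27,187.50    19,044.8246   152,358.5967
  Σ                 31,911.5547   201,539.2538
P = 31,911.5547; D_Mac = 6.31556 yrs; D_mod = 6.04071 yrs.
DV01 ≈ 6.04071 × 31,911.5547 × 0.0001 = 19.276830.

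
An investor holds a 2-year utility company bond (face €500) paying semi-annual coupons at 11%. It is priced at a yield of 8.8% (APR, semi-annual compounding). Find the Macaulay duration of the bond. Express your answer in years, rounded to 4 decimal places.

1.8522 years

Periodic yield y = 0.044. Discount each cash flow and weight by its period:
  t   CF        PV=CF/(1+0.044)^t    t·PV
  1        27.50        26.3410        26.3410
  2        27.50        25.2308        50.4617
  3        27.50        24.1675        72.5024
  4       527.50       444.0383     1,776.1534
  Σ                    519.7776     1,925.4584
Price P = Σ PV = 519.7776.
Macaulay duration = Σ(t·PV) / P = 1,925.4584 / 519.7776 = 3.70439 half-year periods.
In years: 3.70439 / 2 = 1.85219 years.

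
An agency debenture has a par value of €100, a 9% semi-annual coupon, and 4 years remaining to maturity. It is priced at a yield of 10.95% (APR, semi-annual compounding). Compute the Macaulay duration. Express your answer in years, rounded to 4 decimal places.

3.4253 years

Periodic yield y = 0.05475. Discount each cash flow and weight by its period:
  t   CF        PV=CF/(1+0.05475)^t    t·PV
  1         4.50         4.2664         4.2664
  2         4.50         4.0450         8.0899
  3         4.50         3.8350        11.5050
  4         4.50         3.6359        14.5437
  5         4.50         3.4472        17.2359
  6         4.50         3.2683        19.6095
  7         4.50         3.0986        21.6902
  8       104.50        68.2213       545.7704
  Σ                     93.8176       642.7110
Price P = Σ PV = 93.8176.
Macaulay duration = Σ(t·PV) / P = 642.7110 / 93.8176 = 6.85064 half-year periods.
In years: 6.85064 / 2 = 3.42532 years.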